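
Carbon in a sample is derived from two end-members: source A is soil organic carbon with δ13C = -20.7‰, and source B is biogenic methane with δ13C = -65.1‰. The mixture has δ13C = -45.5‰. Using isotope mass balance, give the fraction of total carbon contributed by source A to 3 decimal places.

0.441

δ_mix = f_A·δ_A + (1 − f_A)·δ_B  ⇒  f_A = (δ_mix − δ_B)/(δ_A − δ_B)
f_A = (-45.5 − (-65.1)) / (-20.7 − (-65.1))
f_A = 19.6 / 44.4 = 0.4414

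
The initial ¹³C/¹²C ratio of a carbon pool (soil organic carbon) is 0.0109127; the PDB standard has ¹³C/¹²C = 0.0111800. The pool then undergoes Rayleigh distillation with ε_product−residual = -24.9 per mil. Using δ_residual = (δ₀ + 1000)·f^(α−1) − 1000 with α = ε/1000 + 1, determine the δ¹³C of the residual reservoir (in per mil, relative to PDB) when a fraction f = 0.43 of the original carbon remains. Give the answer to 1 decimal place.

-3.2 per mil

δ₀ = (0.0109127/0.0111800 − 1)×1000 = (0.976091 − 1)×1000 = -23.909 per mil
α − 1 = ε/1000 = -0.0249
f^(α−1) = 0.43^(-0.0249) = 1.021237
δ_res = (-23.909 + 1000) × 1.021237 − 1000 = 996.821 − 1000 = -3.18 per mil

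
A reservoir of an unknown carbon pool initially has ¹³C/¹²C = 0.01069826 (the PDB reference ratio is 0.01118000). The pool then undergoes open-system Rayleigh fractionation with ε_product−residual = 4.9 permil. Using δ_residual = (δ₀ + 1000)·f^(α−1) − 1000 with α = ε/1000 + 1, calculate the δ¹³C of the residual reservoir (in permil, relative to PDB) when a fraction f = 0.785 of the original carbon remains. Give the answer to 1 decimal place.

-44.2 permil

δ₀ = (0.01069826/0.01118000 − 1)×1000 = (0.956911 − 1)×1000 = -43.089 permil
α − 1 = ε/1000 = 0.0049
f^(α−1) = 0.785^(0.0049) = 0.998815
δ_res = (-43.089 + 1000) × 0.998815 − 1000 = 955.776 − 1000 = -44.22 permil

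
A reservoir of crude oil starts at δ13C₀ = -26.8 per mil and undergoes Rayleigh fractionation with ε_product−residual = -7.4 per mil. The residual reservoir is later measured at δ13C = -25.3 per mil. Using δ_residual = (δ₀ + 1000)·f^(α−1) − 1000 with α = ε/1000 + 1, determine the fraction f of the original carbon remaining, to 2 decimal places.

α − 1 = ε/1000 = -0.0074
(δ_res + 1000)/(δ₀ + 1000) = (-25.3 + 1000)/(-26.8 + 1000) = 974.7/973.2 = 1.001541
f = 1.001541^(1/-0.0074) = exp(ln(1.001541)/-0.0074) = exp(0.00154/-0.0074)
f = exp(-0.2081) = 0.8121

0.81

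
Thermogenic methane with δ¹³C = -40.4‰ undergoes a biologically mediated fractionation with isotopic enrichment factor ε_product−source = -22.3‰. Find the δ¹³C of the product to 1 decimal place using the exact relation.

Exactly, δ_product = (δ_source + 1000)·(ε/1000 + 1) − 1000.
δ_product = (-40.4 + 1000) × (-22.3/1000 + 1) − 1000
δ_product = -61.80‰

-61.8‰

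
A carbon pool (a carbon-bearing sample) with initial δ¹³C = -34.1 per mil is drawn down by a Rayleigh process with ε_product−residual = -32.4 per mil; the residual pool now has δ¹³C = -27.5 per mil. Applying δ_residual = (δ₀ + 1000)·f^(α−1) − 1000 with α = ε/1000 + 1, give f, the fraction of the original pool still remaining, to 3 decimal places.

α − 1 = ε/1000 = -0.0324
(δ_res + 1000)/(δ₀ + 1000) = (-27.5 + 1000)/(-34.1 + 1000) = 972.5/965.9 = 1.006833
f = 1.006833^(1/-0.0324) = exp(ln(1.006833)/-0.0324) = exp(0.00681/-0.0324)
f = exp(-0.2102) = 0.8104

0.810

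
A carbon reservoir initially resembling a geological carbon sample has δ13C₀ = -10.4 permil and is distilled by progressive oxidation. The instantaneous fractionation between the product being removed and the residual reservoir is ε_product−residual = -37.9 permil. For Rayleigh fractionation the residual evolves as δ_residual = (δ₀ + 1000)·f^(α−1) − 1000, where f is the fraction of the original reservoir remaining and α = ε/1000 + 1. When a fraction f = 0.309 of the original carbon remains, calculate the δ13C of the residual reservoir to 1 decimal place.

Rayleigh residual: δ_res = (δ₀ + 1000)·f^(α−1) − 1000
α = ε/1000 + 1 = 0.96210, so α − 1 = -0.03790
f^(α−1) = 0.309^(-0.03790) = 1.045516
δ_res = (-10.4 + 1000) × 1.045516 − 1000 = 1034.642 − 1000 = 34.64 permil

34.6 permil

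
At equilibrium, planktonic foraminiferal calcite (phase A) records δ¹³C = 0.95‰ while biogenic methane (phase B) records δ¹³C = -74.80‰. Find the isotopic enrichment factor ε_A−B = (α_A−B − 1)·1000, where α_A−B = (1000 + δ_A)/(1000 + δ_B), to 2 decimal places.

α_A−B = (1000 + 0.95) / (1000 + -74.80) = 1000.95 / 925.20 = 1.081874
ε_A−B = (1.081874 − 1) × 1000 = 81.874‰
(The approximation ε ≈ δ_A − δ_B would give 75.75‰.)

81.87‰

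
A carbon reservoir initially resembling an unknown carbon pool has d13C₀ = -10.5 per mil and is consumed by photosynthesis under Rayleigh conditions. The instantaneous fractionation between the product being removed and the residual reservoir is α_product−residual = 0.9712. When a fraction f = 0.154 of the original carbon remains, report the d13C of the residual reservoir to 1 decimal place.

44.3 per mil

Rayleigh residual: δ_res = (δ₀ + 1000)·f^(α−1) − 1000
α − 1 = -0.02880
f^(α−1) = 0.154^(-0.02880) = 1.055357
δ_res = (-10.5 + 1000) × 1.055357 − 1000 = 1044.276 − 1000 = 44.28 per mil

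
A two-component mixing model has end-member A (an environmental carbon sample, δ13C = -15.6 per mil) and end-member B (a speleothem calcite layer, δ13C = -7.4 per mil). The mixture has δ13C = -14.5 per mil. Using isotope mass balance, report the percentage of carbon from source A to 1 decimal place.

86.6%

δ_mix = f_A·δ_A + (1 − f_A)·δ_B  ⇒  f_A = (δ_mix − δ_B)/(δ_A − δ_B)
f_A = (-14.5 − (-7.4)) / (-15.6 − (-7.4))
f_A = -7.1 / -8.2 = 0.8659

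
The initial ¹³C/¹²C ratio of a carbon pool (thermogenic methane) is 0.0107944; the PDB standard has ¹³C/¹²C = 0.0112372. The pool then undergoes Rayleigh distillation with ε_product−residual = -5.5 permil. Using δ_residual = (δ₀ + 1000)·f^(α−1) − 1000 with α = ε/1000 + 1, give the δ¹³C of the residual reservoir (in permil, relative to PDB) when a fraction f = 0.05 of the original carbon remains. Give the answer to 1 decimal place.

-23.4 permil

δ₀ = (0.0107944/0.0112372 − 1)×1000 = (0.960595 − 1)×1000 = -39.405 permil
α − 1 = ε/1000 = -0.0055
f^(α−1) = 0.05^(-0.0055) = 1.016613
δ_res = (-39.405 + 1000) × 1.016613 − 1000 = 976.554 − 1000 = -23.45 permil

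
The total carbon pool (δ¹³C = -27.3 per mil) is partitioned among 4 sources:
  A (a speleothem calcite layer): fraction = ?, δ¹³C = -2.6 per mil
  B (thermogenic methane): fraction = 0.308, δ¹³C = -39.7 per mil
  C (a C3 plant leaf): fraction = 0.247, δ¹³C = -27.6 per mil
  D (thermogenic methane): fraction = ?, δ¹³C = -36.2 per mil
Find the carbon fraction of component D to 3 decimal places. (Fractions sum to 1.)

0.211

Let f_D and f_A be the unknown fractions; fractions sum to 1 so f_D + f_A = 0.445.
Mass balance: Σ fᵢ·δᵢ = δ_bulk ⇒ f_D·(-36.2) + f_A·(-2.6) = -27.3 − (-19.045) = -8.255
Substitute f_A = 0.445 − f_D:
f_D·(-36.2 − -2.6) = -8.255 − 0.445×(-2.6) = -7.098
f_D = -7.098 / -33.6 = 0.2113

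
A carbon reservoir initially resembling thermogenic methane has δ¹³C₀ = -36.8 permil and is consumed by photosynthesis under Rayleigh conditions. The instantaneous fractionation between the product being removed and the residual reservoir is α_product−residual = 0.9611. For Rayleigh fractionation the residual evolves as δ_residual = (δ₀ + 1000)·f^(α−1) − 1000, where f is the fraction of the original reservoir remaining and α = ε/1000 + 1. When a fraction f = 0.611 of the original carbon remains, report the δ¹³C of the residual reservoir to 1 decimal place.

Rayleigh residual: δ_res = (δ₀ + 1000)·f^(α−1) − 1000
α − 1 = -0.03890
f^(α−1) = 0.611^(-0.03890) = 1.019349
δ_res = (-36.8 + 1000) × 1.019349 − 1000 = 981.837 − 1000 = -18.16 permil

-18.2 permil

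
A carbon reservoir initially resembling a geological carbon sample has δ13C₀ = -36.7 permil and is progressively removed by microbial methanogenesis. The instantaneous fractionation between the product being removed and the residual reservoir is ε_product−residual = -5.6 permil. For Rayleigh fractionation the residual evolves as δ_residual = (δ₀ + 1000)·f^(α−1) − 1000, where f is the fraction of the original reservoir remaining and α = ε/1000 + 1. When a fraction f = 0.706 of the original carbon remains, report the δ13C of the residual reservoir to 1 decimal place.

Rayleigh residual: δ_res = (δ₀ + 1000)·f^(α−1) − 1000
α = ε/1000 + 1 = 0.99440, so α − 1 = -0.00560
f^(α−1) = 0.706^(-0.00560) = 1.001951
δ_res = (-36.7 + 1000) × 1.001951 − 1000 = 965.180 − 1000 = -34.82 permil

-34.8 permil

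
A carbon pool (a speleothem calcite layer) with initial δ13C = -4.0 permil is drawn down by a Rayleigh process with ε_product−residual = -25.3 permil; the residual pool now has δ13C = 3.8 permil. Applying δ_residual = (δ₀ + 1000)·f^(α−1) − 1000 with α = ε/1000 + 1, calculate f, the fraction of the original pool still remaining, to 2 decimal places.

α − 1 = ε/1000 = -0.0253
(δ_res + 1000)/(δ₀ + 1000) = (3.8 + 1000)/(-4.0 + 1000) = 1003.8/996.0 = 1.007831
f = 1.007831^(1/-0.0253) = exp(ln(1.007831)/-0.0253) = exp(0.00780/-0.0253)
f = exp(-0.3083) = 0.7347

0.73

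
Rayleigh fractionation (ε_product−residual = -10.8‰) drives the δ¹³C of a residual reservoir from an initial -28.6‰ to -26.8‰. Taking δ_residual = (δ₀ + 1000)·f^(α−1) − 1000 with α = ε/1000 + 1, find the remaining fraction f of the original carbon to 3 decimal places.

0.842

α − 1 = ε/1000 = -0.0108
(δ_res + 1000)/(δ₀ + 1000) = (-26.8 + 1000)/(-28.6 + 1000) = 973.2/971.4 = 1.001853
f = 1.001853^(1/-0.0108) = exp(ln(1.001853)/-0.0108) = exp(0.00185/-0.0108)
f = exp(-0.1714) = 0.8425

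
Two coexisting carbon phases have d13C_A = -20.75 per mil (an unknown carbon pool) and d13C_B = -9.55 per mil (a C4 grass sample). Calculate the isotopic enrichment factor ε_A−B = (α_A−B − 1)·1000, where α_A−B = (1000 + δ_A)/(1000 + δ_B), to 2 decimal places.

-11.31 per mil

α_A−B = (1000 + -20.75) / (1000 + -9.55) = 979.25 / 990.45 = 0.988692
ε_A−B = (0.988692 − 1) × 1000 = -11.308 per mil
(The approximation ε ≈ δ_A − δ_B would give -11.20 per mil.)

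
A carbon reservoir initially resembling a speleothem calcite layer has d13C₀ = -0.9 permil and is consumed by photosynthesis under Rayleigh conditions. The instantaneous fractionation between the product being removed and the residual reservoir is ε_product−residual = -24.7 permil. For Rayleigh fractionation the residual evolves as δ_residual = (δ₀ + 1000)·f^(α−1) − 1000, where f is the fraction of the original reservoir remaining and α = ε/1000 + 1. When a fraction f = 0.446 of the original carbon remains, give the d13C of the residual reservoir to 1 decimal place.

Rayleigh residual: δ_res = (δ₀ + 1000)·f^(α−1) − 1000
α = ε/1000 + 1 = 0.97530, so α − 1 = -0.02470
f^(α−1) = 0.446^(-0.02470) = 1.020144
δ_res = (-0.9 + 1000) × 1.020144 − 1000 = 1019.226 − 1000 = 19.23 permil

19.2 permil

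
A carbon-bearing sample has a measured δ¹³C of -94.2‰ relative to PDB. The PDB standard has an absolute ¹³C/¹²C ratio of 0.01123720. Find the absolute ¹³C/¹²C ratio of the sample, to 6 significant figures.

0.0101787

R_sample = R_standard × (δ¹³C/1000 + 1)
R_sample = 0.01123720 × (-94.2/1000 + 1) = 0.01123720 × 0.905800
R_sample = 0.0101787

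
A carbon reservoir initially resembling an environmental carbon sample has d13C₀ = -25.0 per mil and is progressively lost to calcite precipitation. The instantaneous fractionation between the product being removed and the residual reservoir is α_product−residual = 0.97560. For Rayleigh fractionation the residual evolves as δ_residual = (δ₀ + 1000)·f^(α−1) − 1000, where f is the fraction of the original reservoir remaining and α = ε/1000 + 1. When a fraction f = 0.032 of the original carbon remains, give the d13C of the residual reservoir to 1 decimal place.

60.4 per mil

Rayleigh residual: δ_res = (δ₀ + 1000)·f^(α−1) − 1000
α − 1 = -0.02440
f^(α−1) = 0.032^(-0.02440) = 1.087613
δ_res = (-25.0 + 1000) × 1.087613 − 1000 = 1060.423 − 1000 = 60.42 per mil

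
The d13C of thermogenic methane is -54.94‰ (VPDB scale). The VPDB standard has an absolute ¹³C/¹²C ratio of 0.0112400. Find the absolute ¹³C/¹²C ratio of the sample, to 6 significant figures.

R_sample = R_standard × (d13C/1000 + 1)
R_sample = 0.0112400 × (-54.94/1000 + 1) = 0.0112400 × 0.945060
R_sample = 0.0106225

0.0106225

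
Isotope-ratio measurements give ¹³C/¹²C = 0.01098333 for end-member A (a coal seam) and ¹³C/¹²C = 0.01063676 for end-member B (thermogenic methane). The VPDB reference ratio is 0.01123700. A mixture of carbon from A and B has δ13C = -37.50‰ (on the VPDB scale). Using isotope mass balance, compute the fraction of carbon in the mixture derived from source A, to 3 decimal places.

0.516

δ_A = (0.01098333/0.01123700 − 1)×1000 = (0.977425 − 1)×1000 = -22.575‰
δ_B = (0.01063676/0.01123700 − 1)×1000 = (0.946584 − 1)×1000 = -53.416‰
f_A = (δ_mix − δ_B)/(δ_A − δ_B) = (-37.50 − (-53.416))/(-22.575 − (-53.416))
f_A = 15.916 / 30.842 = 0.5161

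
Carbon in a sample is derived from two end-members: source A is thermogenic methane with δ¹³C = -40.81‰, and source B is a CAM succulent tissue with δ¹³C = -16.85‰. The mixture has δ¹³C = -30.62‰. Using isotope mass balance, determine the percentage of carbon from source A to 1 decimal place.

57.5%

δ_mix = f_A·δ_A + (1 − f_A)·δ_B  ⇒  f_A = (δ_mix − δ_B)/(δ_A − δ_B)
f_A = (-30.62 − (-16.85)) / (-40.81 − (-16.85))
f_A = -13.77 / -23.96 = 0.5747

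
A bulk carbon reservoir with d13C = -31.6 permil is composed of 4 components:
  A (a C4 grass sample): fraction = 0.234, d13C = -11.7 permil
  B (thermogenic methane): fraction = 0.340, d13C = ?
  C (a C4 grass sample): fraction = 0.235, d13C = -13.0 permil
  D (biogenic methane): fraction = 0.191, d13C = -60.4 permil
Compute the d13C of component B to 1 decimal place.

-42.0 permil

Isotope mass balance: δ_bulk = Σ fᵢ·δᵢ.
-31.6 = 0.234×(-11.7) + 0.340×δ_B + 0.235×(-13.0) + 0.191×(-60.4)
0.340·δ_B = -31.6 − (-17.329) = -14.271
δ_B = -14.271 / 0.340 = -41.97 permil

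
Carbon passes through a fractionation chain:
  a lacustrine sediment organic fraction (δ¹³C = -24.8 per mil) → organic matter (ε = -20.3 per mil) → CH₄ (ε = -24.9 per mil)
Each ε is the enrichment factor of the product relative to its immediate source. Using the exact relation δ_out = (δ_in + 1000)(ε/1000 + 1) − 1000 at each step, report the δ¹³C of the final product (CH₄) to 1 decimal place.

-68.4 per mil

step 1: δ = (-24.80 + 1000)·(-20.3/1000 + 1) − 1000 = -44.60 per mil
step 2: δ = (-44.60 + 1000)·(-24.9/1000 + 1) − 1000 = -68.39 per mil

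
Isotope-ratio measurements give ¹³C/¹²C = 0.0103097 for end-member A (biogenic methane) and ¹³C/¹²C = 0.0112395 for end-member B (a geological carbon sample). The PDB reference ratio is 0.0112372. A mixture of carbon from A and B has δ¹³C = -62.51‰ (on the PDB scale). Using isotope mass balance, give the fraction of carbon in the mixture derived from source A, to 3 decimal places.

δ_A = (0.0103097/0.0112372 − 1)×1000 = (0.917462 − 1)×1000 = -82.538‰
δ_B = (0.0112395/0.0112372 − 1)×1000 = (1.000205 − 1)×1000 = 0.205‰
f_A = (δ_mix − δ_B)/(δ_A − δ_B) = (-62.51 − (0.205))/(-82.538 − (0.205))
f_A = -62.715 / -82.743 = 0.7579

0.758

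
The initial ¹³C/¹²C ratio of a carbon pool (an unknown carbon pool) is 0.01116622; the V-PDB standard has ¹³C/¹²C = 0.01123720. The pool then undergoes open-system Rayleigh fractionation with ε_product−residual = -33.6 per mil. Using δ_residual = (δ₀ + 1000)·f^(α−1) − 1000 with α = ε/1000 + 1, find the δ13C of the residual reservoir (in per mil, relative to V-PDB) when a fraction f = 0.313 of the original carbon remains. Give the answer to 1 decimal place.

δ₀ = (0.01116622/0.01123720 − 1)×1000 = (0.993683 − 1)×1000 = -6.317 per mil
α − 1 = ε/1000 = -0.0336
f^(α−1) = 0.313^(-0.0336) = 1.039800
δ_res = (-6.317 + 1000) × 1.039800 − 1000 = 1033.232 − 1000 = 33.23 per mil

33.2 per mil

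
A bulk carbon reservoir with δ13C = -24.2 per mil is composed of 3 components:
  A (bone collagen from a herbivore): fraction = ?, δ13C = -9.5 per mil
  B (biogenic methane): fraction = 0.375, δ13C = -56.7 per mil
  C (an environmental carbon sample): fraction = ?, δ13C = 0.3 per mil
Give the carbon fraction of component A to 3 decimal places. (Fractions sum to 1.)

0.319

Let f_A and f_C be the unknown fractions; fractions sum to 1 so f_A + f_C = 0.625.
Mass balance: Σ fᵢ·δᵢ = δ_bulk ⇒ f_A·(-9.5) + f_C·(0.3) = -24.2 − (-21.263) = -2.937
Substitute f_C = 0.625 − f_A:
f_A·(-9.5 − 0.3) = -2.937 − 0.625×(0.3) = -3.125
f_A = -3.125 / -9.8 = 0.3189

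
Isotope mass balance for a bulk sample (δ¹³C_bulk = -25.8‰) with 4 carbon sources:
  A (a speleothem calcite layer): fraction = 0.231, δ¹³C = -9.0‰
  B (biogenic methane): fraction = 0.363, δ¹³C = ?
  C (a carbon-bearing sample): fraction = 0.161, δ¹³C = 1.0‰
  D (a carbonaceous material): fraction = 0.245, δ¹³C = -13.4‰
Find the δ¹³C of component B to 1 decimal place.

-56.7‰

Isotope mass balance: δ_bulk = Σ fᵢ·δᵢ.
-25.8 = 0.231×(-9.0) + 0.363×δ_B + 0.161×(1.0) + 0.245×(-13.4)
0.363·δ_B = -25.8 − (-5.201) = -20.599
δ_B = -20.599 / 0.363 = -56.75‰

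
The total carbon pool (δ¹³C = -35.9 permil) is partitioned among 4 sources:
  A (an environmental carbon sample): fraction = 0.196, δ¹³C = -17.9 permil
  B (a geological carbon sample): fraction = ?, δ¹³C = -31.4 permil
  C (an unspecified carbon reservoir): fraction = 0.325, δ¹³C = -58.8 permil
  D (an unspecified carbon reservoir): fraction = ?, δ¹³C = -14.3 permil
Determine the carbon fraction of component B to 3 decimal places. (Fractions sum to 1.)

0.376

Let f_B and f_D be the unknown fractions; fractions sum to 1 so f_B + f_D = 0.479.
Mass balance: Σ fᵢ·δᵢ = δ_bulk ⇒ f_B·(-31.4) + f_D·(-14.3) = -35.9 − (-22.618) = -13.282
Substitute f_D = 0.479 − f_B:
f_B·(-31.4 − -14.3) = -13.282 − 0.479×(-14.3) = -6.432
f_B = -6.432 / -17.1 = 0.3761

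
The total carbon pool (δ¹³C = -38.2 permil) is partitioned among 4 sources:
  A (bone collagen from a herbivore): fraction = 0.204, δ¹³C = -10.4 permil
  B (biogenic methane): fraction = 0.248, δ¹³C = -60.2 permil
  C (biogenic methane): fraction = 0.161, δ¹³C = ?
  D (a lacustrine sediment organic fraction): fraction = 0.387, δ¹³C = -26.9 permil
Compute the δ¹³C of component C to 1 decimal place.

Isotope mass balance: δ_bulk = Σ fᵢ·δᵢ.
-38.2 = 0.204×(-10.4) + 0.248×(-60.2) + 0.161×δ_C + 0.387×(-26.9)
0.161·δ_C = -38.2 − (-27.462) = -10.739
δ_C = -10.739 / 0.161 = -66.70 permil

-66.7 permil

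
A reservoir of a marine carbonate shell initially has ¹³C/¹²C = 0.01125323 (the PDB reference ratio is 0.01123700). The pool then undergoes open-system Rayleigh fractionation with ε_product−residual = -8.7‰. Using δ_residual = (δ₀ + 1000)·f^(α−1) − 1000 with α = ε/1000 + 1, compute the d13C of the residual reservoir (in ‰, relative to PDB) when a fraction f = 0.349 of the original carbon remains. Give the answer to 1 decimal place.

δ₀ = (0.01125323/0.01123700 − 1)×1000 = (1.001444 − 1)×1000 = 1.444‰
α − 1 = ε/1000 = -0.0087
f^(α−1) = 0.349^(-0.0087) = 1.009200
δ_res = (1.444 + 1000) × 1.009200 − 1000 = 1010.658 − 1000 = 10.66‰

10.7‰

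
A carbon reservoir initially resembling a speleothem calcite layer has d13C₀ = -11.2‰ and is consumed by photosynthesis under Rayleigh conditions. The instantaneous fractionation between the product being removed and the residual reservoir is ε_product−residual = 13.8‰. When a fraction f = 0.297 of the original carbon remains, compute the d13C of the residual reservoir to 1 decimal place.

-27.6‰

Rayleigh residual: δ_res = (δ₀ + 1000)·f^(α−1) − 1000
α = ε/1000 + 1 = 1.01380, so α − 1 = 0.01380
f^(α−1) = 0.297^(0.01380) = 0.983386
δ_res = (-11.2 + 1000) × 0.983386 − 1000 = 972.372 − 1000 = -27.63‰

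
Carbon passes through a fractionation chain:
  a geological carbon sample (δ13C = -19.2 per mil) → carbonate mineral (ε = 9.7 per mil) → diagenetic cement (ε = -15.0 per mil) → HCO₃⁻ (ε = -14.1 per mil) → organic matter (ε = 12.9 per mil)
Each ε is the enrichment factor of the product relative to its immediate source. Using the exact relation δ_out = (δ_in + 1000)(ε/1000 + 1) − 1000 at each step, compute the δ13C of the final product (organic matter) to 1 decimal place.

step 1: δ = (-19.20 + 1000)·(9.7/1000 + 1) − 1000 = -9.69 per mil
step 2: δ = (-9.69 + 1000)·(-15.0/1000 + 1) − 1000 = -24.54 per mil
step 3: δ = (-24.54 + 1000)·(-14.1/1000 + 1) − 1000 = -38.29 per mil
step 4: δ = (-38.29 + 1000)·(12.9/1000 + 1) − 1000 = -25.89 per mil

-25.9 per mil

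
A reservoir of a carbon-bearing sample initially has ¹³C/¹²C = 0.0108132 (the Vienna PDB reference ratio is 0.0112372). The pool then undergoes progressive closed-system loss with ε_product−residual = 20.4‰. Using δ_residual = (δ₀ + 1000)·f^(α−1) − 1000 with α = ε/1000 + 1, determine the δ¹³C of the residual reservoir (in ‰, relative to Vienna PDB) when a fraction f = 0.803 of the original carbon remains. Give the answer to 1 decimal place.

-42.0‰

δ₀ = (0.0108132/0.0112372 − 1)×1000 = (0.962268 − 1)×1000 = -37.732‰
α − 1 = ε/1000 = 0.0204
f^(α−1) = 0.803^(0.0204) = 0.995534
δ_res = (-37.732 + 1000) × 0.995534 − 1000 = 957.971 − 1000 = -42.03‰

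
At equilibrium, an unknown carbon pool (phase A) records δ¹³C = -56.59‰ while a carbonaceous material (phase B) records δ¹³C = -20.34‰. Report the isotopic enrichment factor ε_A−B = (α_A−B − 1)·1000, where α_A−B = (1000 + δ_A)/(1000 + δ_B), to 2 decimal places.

α_A−B = (1000 + -56.59) / (1000 + -20.34) = 943.41 / 979.66 = 0.962997
ε_A−B = (0.962997 − 1) × 1000 = -37.003‰
(The approximation ε ≈ δ_A − δ_B would give -36.25‰.)

-37.00‰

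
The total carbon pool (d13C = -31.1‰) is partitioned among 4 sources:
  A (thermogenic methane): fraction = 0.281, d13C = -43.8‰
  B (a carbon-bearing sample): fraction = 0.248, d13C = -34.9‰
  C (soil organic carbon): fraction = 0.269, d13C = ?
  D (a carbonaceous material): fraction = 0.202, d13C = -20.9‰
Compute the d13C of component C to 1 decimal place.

Isotope mass balance: δ_bulk = Σ fᵢ·δᵢ.
-31.1 = 0.281×(-43.8) + 0.248×(-34.9) + 0.269×δ_C + 0.202×(-20.9)
0.269·δ_C = -31.1 − (-25.185) = -5.915
δ_C = -5.915 / 0.269 = -21.99‰

-22.0‰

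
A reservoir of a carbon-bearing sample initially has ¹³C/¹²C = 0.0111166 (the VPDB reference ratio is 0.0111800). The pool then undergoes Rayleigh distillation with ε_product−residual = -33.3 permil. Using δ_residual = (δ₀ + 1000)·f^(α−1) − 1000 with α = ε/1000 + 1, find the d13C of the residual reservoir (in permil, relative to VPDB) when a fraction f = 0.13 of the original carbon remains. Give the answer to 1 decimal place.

δ₀ = (0.0111166/0.0111800 − 1)×1000 = (0.994329 − 1)×1000 = -5.671 permil
α − 1 = ε/1000 = -0.0333
f^(α−1) = 0.13^(-0.0333) = 1.070300
δ_res = (-5.671 + 1000) × 1.070300 − 1000 = 1064.231 − 1000 = 64.23 permil

64.2 permil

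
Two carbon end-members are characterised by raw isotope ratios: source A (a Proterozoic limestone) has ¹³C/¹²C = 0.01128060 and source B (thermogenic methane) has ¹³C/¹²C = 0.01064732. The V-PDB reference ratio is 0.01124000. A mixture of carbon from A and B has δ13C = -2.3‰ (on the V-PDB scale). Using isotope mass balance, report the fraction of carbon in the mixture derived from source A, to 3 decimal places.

0.895

δ_A = (0.01128060/0.01124000 − 1)×1000 = (1.003612 − 1)×1000 = 3.612‰
δ_B = (0.01064732/0.01124000 − 1)×1000 = (0.947270 − 1)×1000 = -52.730‰
f_A = (δ_mix − δ_B)/(δ_A − δ_B) = (-2.3 − (-52.730))/(3.612 − (-52.730))
f_A = 50.430 / 56.342 = 0.8951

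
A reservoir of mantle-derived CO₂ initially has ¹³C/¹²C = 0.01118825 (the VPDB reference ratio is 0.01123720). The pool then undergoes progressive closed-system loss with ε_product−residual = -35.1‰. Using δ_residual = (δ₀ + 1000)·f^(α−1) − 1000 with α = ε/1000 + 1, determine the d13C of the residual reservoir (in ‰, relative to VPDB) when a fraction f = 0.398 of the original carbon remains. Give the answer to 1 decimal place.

28.4‰

δ₀ = (0.01118825/0.01123720 − 1)×1000 = (0.995644 − 1)×1000 = -4.356‰
α − 1 = ε/1000 = -0.0351
f^(α−1) = 0.398^(-0.0351) = 1.032866
δ_res = (-4.356 + 1000) × 1.032866 − 1000 = 1028.367 − 1000 = 28.37‰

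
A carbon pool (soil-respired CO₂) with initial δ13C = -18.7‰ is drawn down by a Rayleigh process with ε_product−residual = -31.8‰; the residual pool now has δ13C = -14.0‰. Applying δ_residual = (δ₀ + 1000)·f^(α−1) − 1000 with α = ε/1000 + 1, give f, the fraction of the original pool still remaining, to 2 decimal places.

α − 1 = ε/1000 = -0.0318
(δ_res + 1000)/(δ₀ + 1000) = (-14.0 + 1000)/(-18.7 + 1000) = 986.0/981.3 = 1.004790
f = 1.004790^(1/-0.0318) = exp(ln(1.004790)/-0.0318) = exp(0.00478/-0.0318)
f = exp(-0.1503) = 0.8605

0.86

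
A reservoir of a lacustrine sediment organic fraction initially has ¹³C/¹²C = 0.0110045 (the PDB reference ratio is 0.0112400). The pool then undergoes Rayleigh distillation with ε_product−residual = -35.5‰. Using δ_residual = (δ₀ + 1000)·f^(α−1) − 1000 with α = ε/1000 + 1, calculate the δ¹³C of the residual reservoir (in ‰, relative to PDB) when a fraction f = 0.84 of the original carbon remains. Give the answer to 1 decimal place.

δ₀ = (0.0110045/0.0112400 − 1)×1000 = (0.979048 − 1)×1000 = -20.952‰
α − 1 = ε/1000 = -0.0355
f^(α−1) = 0.84^(-0.0355) = 1.006209
δ_res = (-20.952 + 1000) × 1.006209 − 1000 = 985.127 − 1000 = -14.87‰

-14.9‰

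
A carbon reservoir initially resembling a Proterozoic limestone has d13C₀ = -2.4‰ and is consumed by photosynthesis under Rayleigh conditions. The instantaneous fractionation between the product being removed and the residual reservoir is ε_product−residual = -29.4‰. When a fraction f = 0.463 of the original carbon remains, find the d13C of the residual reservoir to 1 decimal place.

Rayleigh residual: δ_res = (δ₀ + 1000)·f^(α−1) − 1000
α = ε/1000 + 1 = 0.97060, so α − 1 = -0.02940
f^(α−1) = 0.463^(-0.02940) = 1.022897
δ_res = (-2.4 + 1000) × 1.022897 − 1000 = 1020.442 − 1000 = 20.44‰

20.4‰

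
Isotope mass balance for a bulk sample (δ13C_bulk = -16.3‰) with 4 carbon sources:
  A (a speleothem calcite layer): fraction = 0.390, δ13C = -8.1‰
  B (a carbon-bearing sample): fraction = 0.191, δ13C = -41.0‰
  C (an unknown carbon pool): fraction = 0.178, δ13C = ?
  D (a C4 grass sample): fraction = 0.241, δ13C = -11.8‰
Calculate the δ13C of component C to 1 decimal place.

Isotope mass balance: δ_bulk = Σ fᵢ·δᵢ.
-16.3 = 0.390×(-8.1) + 0.191×(-41.0) + 0.178×δ_C + 0.241×(-11.8)
0.178·δ_C = -16.3 − (-13.834) = -2.466
δ_C = -2.466 / 0.178 = -13.86‰

-13.9‰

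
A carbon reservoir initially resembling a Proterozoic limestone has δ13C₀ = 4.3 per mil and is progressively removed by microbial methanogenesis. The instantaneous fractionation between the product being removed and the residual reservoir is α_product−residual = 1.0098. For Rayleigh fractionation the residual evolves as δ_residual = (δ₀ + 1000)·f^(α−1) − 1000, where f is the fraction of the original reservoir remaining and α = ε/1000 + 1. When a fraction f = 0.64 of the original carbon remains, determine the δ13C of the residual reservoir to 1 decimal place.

Rayleigh residual: δ_res = (δ₀ + 1000)·f^(α−1) − 1000
α − 1 = 0.00980
f^(α−1) = 0.64^(0.00980) = 0.995636
δ_res = (4.3 + 1000) × 0.995636 − 1000 = 999.917 − 1000 = -0.08 per mil

-0.1 per mil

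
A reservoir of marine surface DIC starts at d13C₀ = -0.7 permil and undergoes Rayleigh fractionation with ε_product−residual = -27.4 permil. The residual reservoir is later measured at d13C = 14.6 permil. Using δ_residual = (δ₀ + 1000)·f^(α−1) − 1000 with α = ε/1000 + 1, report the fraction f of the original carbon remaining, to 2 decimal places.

α − 1 = ε/1000 = -0.0274
(δ_res + 1000)/(δ₀ + 1000) = (14.6 + 1000)/(-0.7 + 1000) = 1014.6/999.3 = 1.015311
f = 1.015311^(1/-0.0274) = exp(ln(1.015311)/-0.0274) = exp(0.01519/-0.0274)
f = exp(-0.5546) = 0.5743

0.57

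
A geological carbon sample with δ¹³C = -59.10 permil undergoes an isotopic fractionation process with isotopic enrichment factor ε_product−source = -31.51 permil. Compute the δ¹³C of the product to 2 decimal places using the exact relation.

-88.75 permil

Exactly, δ_product = (δ_source + 1000)·(ε/1000 + 1) − 1000.
δ_product = (-59.10 + 1000) × (-31.51/1000 + 1) − 1000
δ_product = -88.748 permil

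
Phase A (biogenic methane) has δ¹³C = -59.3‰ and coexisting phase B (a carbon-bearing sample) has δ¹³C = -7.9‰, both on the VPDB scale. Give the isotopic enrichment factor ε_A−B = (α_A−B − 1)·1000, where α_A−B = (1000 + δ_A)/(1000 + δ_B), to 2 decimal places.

α_A−B = (1000 + -59.3) / (1000 + -7.9) = 940.7 / 992.1 = 0.948191
ε_A−B = (0.948191 − 1) × 1000 = -51.809‰
(The approximation ε ≈ δ_A − δ_B would give -51.4‰.)

-51.81‰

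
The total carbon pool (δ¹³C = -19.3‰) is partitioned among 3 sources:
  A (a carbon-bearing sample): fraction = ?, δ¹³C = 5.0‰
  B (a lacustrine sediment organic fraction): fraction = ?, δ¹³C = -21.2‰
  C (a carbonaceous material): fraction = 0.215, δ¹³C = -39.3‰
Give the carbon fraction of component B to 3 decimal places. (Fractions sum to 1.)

0.564

Let f_B and f_A be the unknown fractions; fractions sum to 1 so f_B + f_A = 0.785.
Mass balance: Σ fᵢ·δᵢ = δ_bulk ⇒ f_B·(-21.2) + f_A·(5.0) = -19.3 − (-8.449) = -10.851
Substitute f_A = 0.785 − f_B:
f_B·(-21.2 − 5.0) = -10.851 − 0.785×(5.0) = -14.776
f_B = -14.776 / -26.2 = 0.5640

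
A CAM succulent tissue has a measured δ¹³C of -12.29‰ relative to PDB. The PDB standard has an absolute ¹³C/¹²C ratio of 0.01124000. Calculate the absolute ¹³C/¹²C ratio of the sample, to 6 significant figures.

R_sample = R_standard × (δ¹³C/1000 + 1)
R_sample = 0.01124000 × (-12.29/1000 + 1) = 0.01124000 × 0.987710
R_sample = 0.0111019

0.0111019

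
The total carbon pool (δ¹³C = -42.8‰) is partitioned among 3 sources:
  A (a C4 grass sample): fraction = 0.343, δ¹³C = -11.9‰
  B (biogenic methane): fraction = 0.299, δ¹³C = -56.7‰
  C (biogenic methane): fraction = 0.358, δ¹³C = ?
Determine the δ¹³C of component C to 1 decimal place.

-60.8‰

Isotope mass balance: δ_bulk = Σ fᵢ·δᵢ.
-42.8 = 0.343×(-11.9) + 0.299×(-56.7) + 0.358×δ_C
0.358·δ_C = -42.8 − (-21.035) = -21.765
δ_C = -21.765 / 0.358 = -60.80‰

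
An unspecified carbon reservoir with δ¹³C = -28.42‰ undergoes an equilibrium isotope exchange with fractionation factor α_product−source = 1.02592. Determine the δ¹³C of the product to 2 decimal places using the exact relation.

δ_product = (δ_source + 1000)·α − 1000
δ_product = (-28.42 + 1000) × 1.02592 − 1000
δ_product = 996.763 − 1000 = -3.237‰

-3.24‰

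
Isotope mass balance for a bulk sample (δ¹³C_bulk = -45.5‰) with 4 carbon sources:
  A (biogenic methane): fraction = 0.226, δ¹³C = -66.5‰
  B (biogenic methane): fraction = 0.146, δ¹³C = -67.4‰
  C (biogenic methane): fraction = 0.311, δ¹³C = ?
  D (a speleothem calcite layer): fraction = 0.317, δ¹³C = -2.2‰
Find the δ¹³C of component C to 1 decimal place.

Isotope mass balance: δ_bulk = Σ fᵢ·δᵢ.
-45.5 = 0.226×(-66.5) + 0.146×(-67.4) + 0.311×δ_C + 0.317×(-2.2)
0.311·δ_C = -45.5 − (-25.567) = -19.933
δ_C = -19.933 / 0.311 = -64.09‰

-64.1‰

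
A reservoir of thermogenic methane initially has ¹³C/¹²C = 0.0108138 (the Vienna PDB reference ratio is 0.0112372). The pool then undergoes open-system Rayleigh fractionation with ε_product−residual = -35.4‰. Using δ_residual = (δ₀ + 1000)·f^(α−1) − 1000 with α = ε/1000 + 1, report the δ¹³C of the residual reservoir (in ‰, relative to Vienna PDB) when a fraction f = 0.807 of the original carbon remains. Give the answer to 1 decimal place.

δ₀ = (0.0108138/0.0112372 − 1)×1000 = (0.962322 − 1)×1000 = -37.678‰
α − 1 = ε/1000 = -0.0354
f^(α−1) = 0.807^(-0.0354) = 1.007620
δ_res = (-37.678 + 1000) × 1.007620 − 1000 = 969.654 − 1000 = -30.35‰

-30.3‰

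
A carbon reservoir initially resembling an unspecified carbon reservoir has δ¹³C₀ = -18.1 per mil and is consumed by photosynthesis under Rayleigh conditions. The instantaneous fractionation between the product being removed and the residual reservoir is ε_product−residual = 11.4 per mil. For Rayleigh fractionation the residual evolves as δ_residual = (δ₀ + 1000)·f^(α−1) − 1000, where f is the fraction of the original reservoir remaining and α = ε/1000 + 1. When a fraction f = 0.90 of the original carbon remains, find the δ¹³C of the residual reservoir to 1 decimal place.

Rayleigh residual: δ_res = (δ₀ + 1000)·f^(α−1) − 1000
α = ε/1000 + 1 = 1.01140, so α − 1 = 0.01140
f^(α−1) = 0.90^(0.01140) = 0.998800
δ_res = (-18.1 + 1000) × 0.998800 − 1000 = 980.721 − 1000 = -19.28 per mil

-19.3 per mil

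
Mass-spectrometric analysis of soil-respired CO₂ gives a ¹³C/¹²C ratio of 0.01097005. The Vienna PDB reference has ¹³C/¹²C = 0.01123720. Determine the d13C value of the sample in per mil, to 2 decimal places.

d13C = (R_sample / R_standard − 1) × 1000
R_sample / R_standard = 0.01097005 / 0.01123720 = 0.976226
d13C = (0.976226 − 1) × 1000 = -23.774 per mil

-23.77 per mil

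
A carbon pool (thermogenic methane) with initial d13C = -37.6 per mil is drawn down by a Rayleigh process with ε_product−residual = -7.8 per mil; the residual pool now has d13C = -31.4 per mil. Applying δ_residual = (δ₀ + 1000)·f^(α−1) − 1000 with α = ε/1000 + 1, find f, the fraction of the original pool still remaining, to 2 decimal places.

α − 1 = ε/1000 = -0.0078
(δ_res + 1000)/(δ₀ + 1000) = (-31.4 + 1000)/(-37.6 + 1000) = 968.6/962.4 = 1.006442
f = 1.006442^(1/-0.0078) = exp(ln(1.006442)/-0.0078) = exp(0.00642/-0.0078)
f = exp(-0.8233) = 0.4390

0.44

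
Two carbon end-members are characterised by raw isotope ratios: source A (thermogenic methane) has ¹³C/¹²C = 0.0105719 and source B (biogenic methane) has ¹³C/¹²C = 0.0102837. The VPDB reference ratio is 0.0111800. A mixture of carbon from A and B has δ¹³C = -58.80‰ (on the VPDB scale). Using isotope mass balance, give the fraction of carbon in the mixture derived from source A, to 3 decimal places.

0.829

δ_A = (0.0105719/0.0111800 − 1)×1000 = (0.945608 − 1)×1000 = -54.392‰
δ_B = (0.0102837/0.0111800 − 1)×1000 = (0.919830 − 1)×1000 = -80.170‰
f_A = (δ_mix − δ_B)/(δ_A − δ_B) = (-58.80 − (-80.170))/(-54.392 − (-80.170))
f_A = 21.370 / 25.778 = 0.8290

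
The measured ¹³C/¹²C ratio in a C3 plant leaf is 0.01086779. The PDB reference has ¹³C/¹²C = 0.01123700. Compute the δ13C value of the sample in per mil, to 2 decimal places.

-32.86 per mil

δ13C = (R_sample / R_standard − 1) × 1000
R_sample / R_standard = 0.01086779 / 0.01123700 = 0.967143
δ13C = (0.967143 − 1) × 1000 = -32.857 per mil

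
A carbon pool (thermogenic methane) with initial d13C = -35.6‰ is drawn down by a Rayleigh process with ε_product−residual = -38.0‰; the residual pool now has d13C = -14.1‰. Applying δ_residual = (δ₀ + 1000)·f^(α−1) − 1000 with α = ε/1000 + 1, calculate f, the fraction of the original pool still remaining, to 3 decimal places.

α − 1 = ε/1000 = -0.0380
(δ_res + 1000)/(δ₀ + 1000) = (-14.1 + 1000)/(-35.6 + 1000) = 985.9/964.4 = 1.022294
f = 1.022294^(1/-0.0380) = exp(ln(1.022294)/-0.0380) = exp(0.02205/-0.0380)
f = exp(-0.5802) = 0.5598

0.560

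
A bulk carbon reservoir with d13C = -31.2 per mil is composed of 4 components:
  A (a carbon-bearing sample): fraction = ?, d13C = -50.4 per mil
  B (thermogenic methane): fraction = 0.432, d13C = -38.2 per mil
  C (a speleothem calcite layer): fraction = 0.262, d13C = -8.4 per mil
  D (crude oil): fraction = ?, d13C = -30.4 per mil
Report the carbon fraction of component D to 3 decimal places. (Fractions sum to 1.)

0.146

Let f_D and f_A be the unknown fractions; fractions sum to 1 so f_D + f_A = 0.306.
Mass balance: Σ fᵢ·δᵢ = δ_bulk ⇒ f_D·(-30.4) + f_A·(-50.4) = -31.2 − (-18.703) = -12.497
Substitute f_A = 0.306 − f_D:
f_D·(-30.4 − -50.4) = -12.497 − 0.306×(-50.4) = 2.926
f_D = 2.926 / 20.0 = 0.1463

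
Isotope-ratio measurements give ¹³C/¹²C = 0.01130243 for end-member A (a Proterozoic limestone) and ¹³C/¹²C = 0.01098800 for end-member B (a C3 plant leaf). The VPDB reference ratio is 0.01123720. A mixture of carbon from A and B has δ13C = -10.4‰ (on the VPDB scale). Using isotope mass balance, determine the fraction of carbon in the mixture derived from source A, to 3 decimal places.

0.421

δ_A = (0.01130243/0.01123720 − 1)×1000 = (1.005805 − 1)×1000 = 5.805‰
δ_B = (0.01098800/0.01123720 − 1)×1000 = (0.977824 − 1)×1000 = -22.176‰
f_A = (δ_mix − δ_B)/(δ_A − δ_B) = (-10.4 − (-22.176))/(5.805 − (-22.176))
f_A = 11.776 / 27.981 = 0.4209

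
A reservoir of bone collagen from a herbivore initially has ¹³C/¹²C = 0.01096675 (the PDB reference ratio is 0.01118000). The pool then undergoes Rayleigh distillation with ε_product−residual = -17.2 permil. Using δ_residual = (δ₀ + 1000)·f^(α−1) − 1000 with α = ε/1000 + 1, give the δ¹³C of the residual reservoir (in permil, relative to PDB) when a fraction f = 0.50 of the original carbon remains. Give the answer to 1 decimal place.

δ₀ = (0.01096675/0.01118000 − 1)×1000 = (0.980926 − 1)×1000 = -19.074 permil
α − 1 = ε/1000 = -0.0172
f^(α−1) = 0.50^(-0.0172) = 1.011993
δ_res = (-19.074 + 1000) × 1.011993 − 1000 = 992.690 − 1000 = -7.31 permil

-7.3 permil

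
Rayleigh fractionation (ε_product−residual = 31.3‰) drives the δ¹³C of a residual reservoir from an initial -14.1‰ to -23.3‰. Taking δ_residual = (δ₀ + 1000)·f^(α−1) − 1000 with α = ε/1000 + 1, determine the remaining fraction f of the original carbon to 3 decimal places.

0.741

α − 1 = ε/1000 = 0.0313
(δ_res + 1000)/(δ₀ + 1000) = (-23.3 + 1000)/(-14.1 + 1000) = 976.7/985.9 = 0.990668
f = 0.990668^(1/0.0313) = exp(ln(0.990668)/0.0313) = exp(-0.00938/0.0313)
f = exp(-0.2995) = 0.7412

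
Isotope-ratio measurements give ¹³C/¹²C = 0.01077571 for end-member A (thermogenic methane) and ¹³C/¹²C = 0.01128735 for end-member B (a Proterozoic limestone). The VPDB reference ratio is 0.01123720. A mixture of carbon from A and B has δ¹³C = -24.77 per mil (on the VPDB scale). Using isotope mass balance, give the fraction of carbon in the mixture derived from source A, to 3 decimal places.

0.642

δ_A = (0.01077571/0.01123720 − 1)×1000 = (0.958932 − 1)×1000 = -41.068 per mil
δ_B = (0.01128735/0.01123720 − 1)×1000 = (1.004463 − 1)×1000 = 4.463 per mil
f_A = (δ_mix − δ_B)/(δ_A − δ_B) = (-24.77 − (4.463))/(-41.068 − (4.463))
f_A = -29.233 / -45.531 = 0.6420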